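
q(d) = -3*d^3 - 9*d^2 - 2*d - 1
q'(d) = -9*d^2 - 18*d - 2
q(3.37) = -224.77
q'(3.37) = -164.87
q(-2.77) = -0.75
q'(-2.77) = -21.20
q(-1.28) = -6.89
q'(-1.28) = 6.29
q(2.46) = -105.05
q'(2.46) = -100.74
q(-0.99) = -4.93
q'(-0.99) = 7.00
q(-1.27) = -6.83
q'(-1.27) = 6.34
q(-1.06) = -5.42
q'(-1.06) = 6.97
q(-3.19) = 11.18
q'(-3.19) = -36.16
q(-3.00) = 5.00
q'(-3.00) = -29.00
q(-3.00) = 5.00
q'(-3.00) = -29.00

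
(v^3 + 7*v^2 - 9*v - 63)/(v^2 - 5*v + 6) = (v^2 + 10*v + 21)/(v - 2)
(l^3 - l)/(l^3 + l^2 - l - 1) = l/(l + 1)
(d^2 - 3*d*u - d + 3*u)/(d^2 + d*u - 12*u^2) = (d - 1)/(d + 4*u)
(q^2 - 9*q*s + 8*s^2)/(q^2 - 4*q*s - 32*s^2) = (q - s)/(q + 4*s)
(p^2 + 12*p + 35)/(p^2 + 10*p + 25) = (p + 7)/(p + 5)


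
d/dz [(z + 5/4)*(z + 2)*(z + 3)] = 3*z^2 + 25*z/2 + 49/4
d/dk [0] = 0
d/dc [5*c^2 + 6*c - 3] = 10*c + 6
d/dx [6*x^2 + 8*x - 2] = 12*x + 8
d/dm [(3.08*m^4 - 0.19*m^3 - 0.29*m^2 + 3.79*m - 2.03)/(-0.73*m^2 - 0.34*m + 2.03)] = (-4.4968*m^5 - 3.0029*m^4 + 25.1388*m^3 + 1.7082*m^2 - 4.1412*m + 7.0035)/(0.5329*m^4 + 0.4964*m^3 - 2.8482*m^2 - 1.3804*m + 4.1209)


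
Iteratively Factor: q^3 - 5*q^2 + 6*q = (q - 3)*(q^2 - 2*q) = q*(q - 3)*(q - 2)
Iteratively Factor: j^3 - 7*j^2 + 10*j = (j - 5)*(j^2 - 2*j) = j*(j - 5)*(j - 2)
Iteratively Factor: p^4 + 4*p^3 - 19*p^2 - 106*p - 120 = (p + 3)*(p^3 + p^2 - 22*p - 40) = (p - 5)*(p + 3)*(p^2 + 6*p + 8) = (p - 5)*(p + 2)*(p + 3)*(p + 4)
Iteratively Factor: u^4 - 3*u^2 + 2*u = (u + 2)*(u^3 - 2*u^2 + u) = u*(u + 2)*(u^2 - 2*u + 1) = u*(u - 1)*(u + 2)*(u - 1)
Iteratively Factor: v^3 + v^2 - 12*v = (v - 3)*(v^2 + 4*v) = (v - 3)*(v + 4)*(v)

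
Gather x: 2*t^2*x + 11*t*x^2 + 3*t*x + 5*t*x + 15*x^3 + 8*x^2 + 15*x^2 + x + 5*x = 15*x^3 + x^2*(11*t + 23) + x*(2*t^2 + 8*t + 6)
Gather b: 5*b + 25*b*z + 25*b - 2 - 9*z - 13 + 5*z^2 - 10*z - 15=b*(25*z + 30) + 5*z^2 - 19*z - 30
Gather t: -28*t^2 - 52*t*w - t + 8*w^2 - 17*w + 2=-28*t^2 + t*(-52*w - 1) + 8*w^2 - 17*w + 2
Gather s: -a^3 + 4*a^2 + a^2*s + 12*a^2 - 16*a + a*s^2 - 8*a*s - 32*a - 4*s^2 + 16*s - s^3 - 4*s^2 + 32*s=-a^3 + 16*a^2 - 48*a - s^3 + s^2*(a - 8) + s*(a^2 - 8*a + 48)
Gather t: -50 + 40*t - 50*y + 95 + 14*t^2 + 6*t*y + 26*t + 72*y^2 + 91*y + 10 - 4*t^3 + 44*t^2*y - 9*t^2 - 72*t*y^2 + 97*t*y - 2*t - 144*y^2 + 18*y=-4*t^3 + t^2*(44*y + 5) + t*(-72*y^2 + 103*y + 64) - 72*y^2 + 59*y + 55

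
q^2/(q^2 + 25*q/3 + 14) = 3*q^2/(3*q^2 + 25*q + 42)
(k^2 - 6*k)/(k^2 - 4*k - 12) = k/(k + 2)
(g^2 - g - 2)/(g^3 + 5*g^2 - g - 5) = (g - 2)/(g^2 + 4*g - 5)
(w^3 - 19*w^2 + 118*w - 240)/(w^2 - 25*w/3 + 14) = 3*(w^2 - 13*w + 40)/(3*w - 7)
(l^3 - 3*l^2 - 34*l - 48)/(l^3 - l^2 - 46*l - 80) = (l + 3)/(l + 5)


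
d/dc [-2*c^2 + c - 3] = 1 - 4*c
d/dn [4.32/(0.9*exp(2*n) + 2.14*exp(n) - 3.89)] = (-7.776*exp(n) - 9.2448)*exp(n)/(0.9*exp(2*n) + 2.14*exp(n) - 3.89)^2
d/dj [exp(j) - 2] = exp(j)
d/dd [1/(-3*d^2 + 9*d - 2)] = 3*(2*d - 3)/(3*d^2 - 9*d + 2)^2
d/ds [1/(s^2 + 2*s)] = 2*(-s - 1)/(s^2*(s + 2)^2)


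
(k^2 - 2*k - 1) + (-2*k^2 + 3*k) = -k^2 + k - 1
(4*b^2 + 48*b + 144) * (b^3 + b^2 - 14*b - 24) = 4*b^5 + 52*b^4 + 136*b^3 - 624*b^2 - 3168*b - 3456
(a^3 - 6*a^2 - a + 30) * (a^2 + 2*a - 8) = a^5 - 4*a^4 - 21*a^3 + 76*a^2 + 68*a - 240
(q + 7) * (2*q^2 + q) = 2*q^3 + 15*q^2 + 7*q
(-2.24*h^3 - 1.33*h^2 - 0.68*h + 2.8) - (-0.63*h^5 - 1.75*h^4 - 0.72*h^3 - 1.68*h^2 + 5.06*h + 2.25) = 0.63*h^5 + 1.75*h^4 - 1.52*h^3 + 0.35*h^2 - 5.74*h + 0.55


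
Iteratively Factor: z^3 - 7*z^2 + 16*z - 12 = (z - 3)*(z^2 - 4*z + 4) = (z - 3)*(z - 2)*(z - 2)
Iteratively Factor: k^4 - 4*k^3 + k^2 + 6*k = (k)*(k^3 - 4*k^2 + k + 6) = k*(k + 1)*(k^2 - 5*k + 6) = k*(k - 2)*(k + 1)*(k - 3)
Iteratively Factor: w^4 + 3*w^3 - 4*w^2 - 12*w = (w + 3)*(w^3 - 4*w) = w*(w + 3)*(w^2 - 4) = w*(w - 2)*(w + 3)*(w + 2)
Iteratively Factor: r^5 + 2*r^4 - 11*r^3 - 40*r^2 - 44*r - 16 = (r + 1)*(r^4 + r^3 - 12*r^2 - 28*r - 16) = (r - 4)*(r + 1)*(r^3 + 5*r^2 + 8*r + 4) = (r - 4)*(r + 1)*(r + 2)*(r^2 + 3*r + 2) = (r - 4)*(r + 1)*(r + 2)^2*(r + 1)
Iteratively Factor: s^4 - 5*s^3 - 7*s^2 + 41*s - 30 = (s - 2)*(s^3 - 3*s^2 - 13*s + 15) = (s - 2)*(s - 1)*(s^2 - 2*s - 15) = (s - 2)*(s - 1)*(s + 3)*(s - 5)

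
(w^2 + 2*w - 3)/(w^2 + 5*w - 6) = (w + 3)/(w + 6)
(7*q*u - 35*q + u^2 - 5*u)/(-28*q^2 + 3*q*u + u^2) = (5 - u)/(4*q - u)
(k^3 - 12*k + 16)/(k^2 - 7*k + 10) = (k^2 + 2*k - 8)/(k - 5)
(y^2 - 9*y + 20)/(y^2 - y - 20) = (y - 4)/(y + 4)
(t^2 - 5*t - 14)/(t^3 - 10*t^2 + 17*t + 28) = (t + 2)/(t^2 - 3*t - 4)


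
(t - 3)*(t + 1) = t^2 - 2*t - 3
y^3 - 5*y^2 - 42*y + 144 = (y - 8)*(y - 3)*(y + 6)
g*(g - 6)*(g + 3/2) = g^3 - 9*g^2/2 - 9*g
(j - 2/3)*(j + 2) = j^2 + 4*j/3 - 4/3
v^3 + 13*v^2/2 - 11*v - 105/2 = (v - 3)*(v + 5/2)*(v + 7)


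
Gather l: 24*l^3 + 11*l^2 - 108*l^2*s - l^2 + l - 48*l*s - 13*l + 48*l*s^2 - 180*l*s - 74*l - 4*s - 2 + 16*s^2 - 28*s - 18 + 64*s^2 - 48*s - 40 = 24*l^3 + l^2*(10 - 108*s) + l*(48*s^2 - 228*s - 86) + 80*s^2 - 80*s - 60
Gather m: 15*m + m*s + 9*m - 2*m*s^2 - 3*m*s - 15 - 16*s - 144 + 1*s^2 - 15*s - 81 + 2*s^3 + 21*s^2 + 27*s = m*(-2*s^2 - 2*s + 24) + 2*s^3 + 22*s^2 - 4*s - 240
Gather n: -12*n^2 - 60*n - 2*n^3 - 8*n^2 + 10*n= -2*n^3 - 20*n^2 - 50*n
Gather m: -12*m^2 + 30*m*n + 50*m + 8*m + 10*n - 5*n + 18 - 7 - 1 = -12*m^2 + m*(30*n + 58) + 5*n + 10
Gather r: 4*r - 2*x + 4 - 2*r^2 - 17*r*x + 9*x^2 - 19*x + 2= -2*r^2 + r*(4 - 17*x) + 9*x^2 - 21*x + 6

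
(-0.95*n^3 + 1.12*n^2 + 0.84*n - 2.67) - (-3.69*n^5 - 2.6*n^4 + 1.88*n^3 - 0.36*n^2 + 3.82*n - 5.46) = 3.69*n^5 + 2.6*n^4 - 2.83*n^3 + 1.48*n^2 - 2.98*n + 2.79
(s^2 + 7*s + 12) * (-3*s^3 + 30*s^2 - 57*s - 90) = -3*s^5 + 9*s^4 + 117*s^3 - 129*s^2 - 1314*s - 1080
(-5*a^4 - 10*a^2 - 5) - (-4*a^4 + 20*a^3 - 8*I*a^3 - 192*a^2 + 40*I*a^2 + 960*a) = -a^4 - 20*a^3 + 8*I*a^3 + 182*a^2 - 40*I*a^2 - 960*a - 5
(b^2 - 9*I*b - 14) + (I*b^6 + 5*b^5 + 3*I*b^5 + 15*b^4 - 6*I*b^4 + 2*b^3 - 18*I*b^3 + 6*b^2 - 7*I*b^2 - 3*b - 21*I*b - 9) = I*b^6 + 5*b^5 + 3*I*b^5 + 15*b^4 - 6*I*b^4 + 2*b^3 - 18*I*b^3 + 7*b^2 - 7*I*b^2 - 3*b - 30*I*b - 23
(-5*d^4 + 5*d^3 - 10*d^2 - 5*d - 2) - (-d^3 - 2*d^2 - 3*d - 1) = -5*d^4 + 6*d^3 - 8*d^2 - 2*d - 1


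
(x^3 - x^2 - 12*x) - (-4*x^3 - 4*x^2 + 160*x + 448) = 5*x^3 + 3*x^2 - 172*x - 448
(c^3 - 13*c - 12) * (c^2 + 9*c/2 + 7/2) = c^5 + 9*c^4/2 - 19*c^3/2 - 141*c^2/2 - 199*c/2 - 42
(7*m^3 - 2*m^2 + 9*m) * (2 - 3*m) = -21*m^4 + 20*m^3 - 31*m^2 + 18*m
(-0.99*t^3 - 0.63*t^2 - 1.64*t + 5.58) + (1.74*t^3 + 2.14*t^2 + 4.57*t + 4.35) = 0.75*t^3 + 1.51*t^2 + 2.93*t + 9.93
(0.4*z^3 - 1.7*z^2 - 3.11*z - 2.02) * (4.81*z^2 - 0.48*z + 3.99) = 1.924*z^5 - 8.369*z^4 - 12.5471*z^3 - 15.0064*z^2 - 11.4393*z - 8.0598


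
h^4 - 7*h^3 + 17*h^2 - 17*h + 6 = (h - 3)*(h - 2)*(h - 1)^2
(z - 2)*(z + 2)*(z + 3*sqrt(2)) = z^3 + 3*sqrt(2)*z^2 - 4*z - 12*sqrt(2)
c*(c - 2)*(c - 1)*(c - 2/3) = c^4 - 11*c^3/3 + 4*c^2 - 4*c/3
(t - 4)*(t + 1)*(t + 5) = t^3 + 2*t^2 - 19*t - 20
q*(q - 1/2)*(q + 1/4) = q^3 - q^2/4 - q/8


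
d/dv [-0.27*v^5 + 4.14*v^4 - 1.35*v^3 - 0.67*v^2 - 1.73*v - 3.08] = -1.35*v^4 + 16.56*v^3 - 4.05*v^2 - 1.34*v - 1.73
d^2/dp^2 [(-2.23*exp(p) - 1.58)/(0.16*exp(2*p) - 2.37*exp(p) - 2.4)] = (-0.057088*exp(4*p) - 1.007408*exp(3*p) - 3.340512*exp(2*p) + 1.382658*exp(p) - 3.85776)*exp(p)/(0.004096*exp(6*p) - 0.182016*exp(5*p) + 2.511792*exp(4*p) - 7.851573*exp(3*p) - 37.67688*exp(2*p) - 40.9536*exp(p) - 13.824)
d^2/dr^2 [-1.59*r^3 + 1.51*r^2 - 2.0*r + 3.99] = 3.02 - 9.54*r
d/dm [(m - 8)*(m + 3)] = 2*m - 5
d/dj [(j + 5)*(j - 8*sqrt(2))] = 2*j - 8*sqrt(2) + 5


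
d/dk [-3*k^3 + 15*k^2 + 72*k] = -9*k^2 + 30*k + 72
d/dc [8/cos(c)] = 8*sin(c)/cos(c)^2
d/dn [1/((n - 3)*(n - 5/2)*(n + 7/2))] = 4*(-12*n^2 + 16*n + 47)/(16*n^6 - 64*n^5 - 312*n^4 + 1592*n^3 + 529*n^2 - 9870*n + 11025)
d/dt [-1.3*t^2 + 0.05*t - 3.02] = 0.05 - 2.6*t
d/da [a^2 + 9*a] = 2*a + 9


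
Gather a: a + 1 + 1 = a + 2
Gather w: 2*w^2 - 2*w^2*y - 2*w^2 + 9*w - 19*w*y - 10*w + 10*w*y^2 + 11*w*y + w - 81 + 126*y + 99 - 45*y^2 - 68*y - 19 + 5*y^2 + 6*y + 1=-2*w^2*y + w*(10*y^2 - 8*y) - 40*y^2 + 64*y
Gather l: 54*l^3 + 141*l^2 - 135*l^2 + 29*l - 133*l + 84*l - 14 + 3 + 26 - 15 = 54*l^3 + 6*l^2 - 20*l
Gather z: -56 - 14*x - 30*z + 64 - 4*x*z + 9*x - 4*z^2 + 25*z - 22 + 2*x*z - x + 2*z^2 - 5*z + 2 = -6*x - 2*z^2 + z*(-2*x - 10) - 12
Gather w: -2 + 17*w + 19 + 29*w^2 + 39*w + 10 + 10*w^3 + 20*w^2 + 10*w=10*w^3 + 49*w^2 + 66*w + 27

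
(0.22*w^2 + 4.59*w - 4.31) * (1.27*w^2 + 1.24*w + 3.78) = 0.2794*w^4 + 6.1021*w^3 + 1.0495*w^2 + 12.0058*w - 16.2918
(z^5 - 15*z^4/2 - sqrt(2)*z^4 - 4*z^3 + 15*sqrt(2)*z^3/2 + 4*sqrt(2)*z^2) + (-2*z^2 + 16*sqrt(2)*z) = z^5 - 15*z^4/2 - sqrt(2)*z^4 - 4*z^3 + 15*sqrt(2)*z^3/2 - 2*z^2 + 4*sqrt(2)*z^2 + 16*sqrt(2)*z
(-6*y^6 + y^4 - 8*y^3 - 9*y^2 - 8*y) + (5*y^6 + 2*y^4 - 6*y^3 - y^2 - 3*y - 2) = -y^6 + 3*y^4 - 14*y^3 - 10*y^2 - 11*y - 2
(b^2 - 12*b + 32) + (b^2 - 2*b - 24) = 2*b^2 - 14*b + 8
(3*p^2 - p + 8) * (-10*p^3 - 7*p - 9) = -30*p^5 + 10*p^4 - 101*p^3 - 20*p^2 - 47*p - 72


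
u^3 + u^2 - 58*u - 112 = (u - 8)*(u + 2)*(u + 7)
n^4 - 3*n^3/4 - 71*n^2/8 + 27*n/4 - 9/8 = (n - 3)*(n - 1/2)*(n - 1/4)*(n + 3)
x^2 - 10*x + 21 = (x - 7)*(x - 3)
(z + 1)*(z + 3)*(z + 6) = z^3 + 10*z^2 + 27*z + 18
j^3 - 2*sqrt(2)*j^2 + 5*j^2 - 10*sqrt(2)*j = j*(j + 5)*(j - 2*sqrt(2))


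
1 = 1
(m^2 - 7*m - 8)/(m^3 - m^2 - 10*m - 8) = (m - 8)/(m^2 - 2*m - 8)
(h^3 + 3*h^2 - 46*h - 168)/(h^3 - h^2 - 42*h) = (h + 4)/h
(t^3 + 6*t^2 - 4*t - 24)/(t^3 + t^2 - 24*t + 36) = (t + 2)/(t - 3)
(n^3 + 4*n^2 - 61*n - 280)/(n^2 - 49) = (n^2 - 3*n - 40)/(n - 7)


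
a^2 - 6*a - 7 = (a - 7)*(a + 1)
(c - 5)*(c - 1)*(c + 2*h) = c^3 + 2*c^2*h - 6*c^2 - 12*c*h + 5*c + 10*h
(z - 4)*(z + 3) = z^2 - z - 12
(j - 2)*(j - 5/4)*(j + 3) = j^3 - j^2/4 - 29*j/4 + 15/2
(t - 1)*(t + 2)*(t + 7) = t^3 + 8*t^2 + 5*t - 14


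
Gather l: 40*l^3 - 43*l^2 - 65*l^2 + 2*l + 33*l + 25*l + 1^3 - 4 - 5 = 40*l^3 - 108*l^2 + 60*l - 8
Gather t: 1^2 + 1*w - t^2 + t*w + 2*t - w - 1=-t^2 + t*(w + 2)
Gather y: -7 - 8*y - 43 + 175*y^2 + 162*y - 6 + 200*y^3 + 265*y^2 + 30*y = 200*y^3 + 440*y^2 + 184*y - 56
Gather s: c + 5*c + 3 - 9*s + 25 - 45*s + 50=6*c - 54*s + 78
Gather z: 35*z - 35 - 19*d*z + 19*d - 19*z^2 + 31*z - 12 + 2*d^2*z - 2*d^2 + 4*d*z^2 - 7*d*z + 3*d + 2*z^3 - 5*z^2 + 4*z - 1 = -2*d^2 + 22*d + 2*z^3 + z^2*(4*d - 24) + z*(2*d^2 - 26*d + 70) - 48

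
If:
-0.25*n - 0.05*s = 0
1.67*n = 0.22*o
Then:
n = -0.2*s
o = -1.51818181818182*s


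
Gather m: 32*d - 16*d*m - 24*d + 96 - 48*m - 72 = 8*d + m*(-16*d - 48) + 24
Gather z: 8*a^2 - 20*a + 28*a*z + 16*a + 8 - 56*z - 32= 8*a^2 - 4*a + z*(28*a - 56) - 24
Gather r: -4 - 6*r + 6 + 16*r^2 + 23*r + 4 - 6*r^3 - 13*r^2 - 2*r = -6*r^3 + 3*r^2 + 15*r + 6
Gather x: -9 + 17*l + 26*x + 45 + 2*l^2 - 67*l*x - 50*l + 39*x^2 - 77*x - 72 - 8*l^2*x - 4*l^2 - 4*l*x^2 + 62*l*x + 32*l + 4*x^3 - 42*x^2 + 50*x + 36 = -2*l^2 - l + 4*x^3 + x^2*(-4*l - 3) + x*(-8*l^2 - 5*l - 1)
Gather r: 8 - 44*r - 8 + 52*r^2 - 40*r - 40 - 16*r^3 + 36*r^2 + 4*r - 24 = -16*r^3 + 88*r^2 - 80*r - 64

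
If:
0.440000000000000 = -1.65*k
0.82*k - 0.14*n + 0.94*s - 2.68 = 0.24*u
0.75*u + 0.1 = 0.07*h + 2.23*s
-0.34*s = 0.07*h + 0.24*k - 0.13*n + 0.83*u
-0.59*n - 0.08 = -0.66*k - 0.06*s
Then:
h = -83.25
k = -0.27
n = 0.02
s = 4.44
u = 5.28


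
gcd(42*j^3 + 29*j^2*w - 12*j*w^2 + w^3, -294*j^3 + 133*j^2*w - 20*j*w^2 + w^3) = 42*j^2 - 13*j*w + w^2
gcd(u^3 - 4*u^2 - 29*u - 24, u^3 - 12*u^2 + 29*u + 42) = u + 1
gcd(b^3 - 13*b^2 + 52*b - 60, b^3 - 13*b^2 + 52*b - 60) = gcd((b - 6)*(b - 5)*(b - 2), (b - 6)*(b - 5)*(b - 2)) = b^3 - 13*b^2 + 52*b - 60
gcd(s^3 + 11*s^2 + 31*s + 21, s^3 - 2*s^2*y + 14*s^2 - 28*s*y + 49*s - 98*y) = s + 7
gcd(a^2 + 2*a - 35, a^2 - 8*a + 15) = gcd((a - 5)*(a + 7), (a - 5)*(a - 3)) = a - 5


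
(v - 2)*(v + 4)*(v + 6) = v^3 + 8*v^2 + 4*v - 48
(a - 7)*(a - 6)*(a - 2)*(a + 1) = a^4 - 14*a^3 + 53*a^2 - 16*a - 84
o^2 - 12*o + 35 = (o - 7)*(o - 5)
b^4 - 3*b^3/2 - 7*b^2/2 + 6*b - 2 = (b - 2)*(b - 1)*(b - 1/2)*(b + 2)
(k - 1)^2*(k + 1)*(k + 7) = k^4 + 6*k^3 - 8*k^2 - 6*k + 7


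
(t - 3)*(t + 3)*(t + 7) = t^3 + 7*t^2 - 9*t - 63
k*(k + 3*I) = k^2 + 3*I*k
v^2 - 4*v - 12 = (v - 6)*(v + 2)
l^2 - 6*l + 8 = (l - 4)*(l - 2)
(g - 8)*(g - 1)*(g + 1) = g^3 - 8*g^2 - g + 8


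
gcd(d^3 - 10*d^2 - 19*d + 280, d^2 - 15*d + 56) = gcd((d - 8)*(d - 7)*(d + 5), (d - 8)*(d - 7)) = d^2 - 15*d + 56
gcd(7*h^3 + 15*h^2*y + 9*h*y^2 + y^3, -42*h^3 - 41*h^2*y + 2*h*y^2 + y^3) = 7*h^2 + 8*h*y + y^2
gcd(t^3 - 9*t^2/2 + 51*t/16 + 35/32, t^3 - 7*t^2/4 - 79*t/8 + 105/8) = t^2 - 19*t/4 + 35/8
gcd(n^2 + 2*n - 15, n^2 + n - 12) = n - 3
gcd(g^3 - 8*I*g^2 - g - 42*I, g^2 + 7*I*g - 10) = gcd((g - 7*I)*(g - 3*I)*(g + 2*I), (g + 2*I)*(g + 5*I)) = g + 2*I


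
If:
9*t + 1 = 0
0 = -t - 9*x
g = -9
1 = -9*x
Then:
No Solution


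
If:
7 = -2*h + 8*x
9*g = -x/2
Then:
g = -x/18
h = 4*x - 7/2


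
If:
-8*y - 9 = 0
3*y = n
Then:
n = -27/8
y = -9/8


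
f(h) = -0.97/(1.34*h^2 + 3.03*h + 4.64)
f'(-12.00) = -0.00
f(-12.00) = -0.01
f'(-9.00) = -0.00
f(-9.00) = -0.01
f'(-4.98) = -0.02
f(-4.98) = -0.04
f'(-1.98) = -0.15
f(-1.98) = -0.25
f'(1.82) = 0.04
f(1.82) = -0.07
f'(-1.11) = 0.01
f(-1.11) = -0.33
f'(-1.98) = -0.15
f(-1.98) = -0.25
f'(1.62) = 0.04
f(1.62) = -0.07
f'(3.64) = 0.01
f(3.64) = -0.03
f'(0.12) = 0.13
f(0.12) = -0.19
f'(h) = -0.97*(-2.68*h - 3.03)/(1.34*h^2 + 3.03*h + 4.64)^2 = (2.5996*h + 2.9391)/(1.34*h^2 + 3.03*h + 4.64)^2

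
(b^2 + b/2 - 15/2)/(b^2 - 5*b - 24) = (b - 5/2)/(b - 8)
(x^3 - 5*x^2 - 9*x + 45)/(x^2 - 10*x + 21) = (x^2 - 2*x - 15)/(x - 7)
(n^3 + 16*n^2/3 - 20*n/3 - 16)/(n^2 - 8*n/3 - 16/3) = (n^2 + 4*n - 12)/(n - 4)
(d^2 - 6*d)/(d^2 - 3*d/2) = 2*(d - 6)/(2*d - 3)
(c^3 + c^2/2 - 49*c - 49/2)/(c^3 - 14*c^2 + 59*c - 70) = (2*c^2 + 15*c + 7)/(2*(c^2 - 7*c + 10))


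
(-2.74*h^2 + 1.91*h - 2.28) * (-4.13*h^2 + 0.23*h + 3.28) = 11.3162*h^4 - 8.5185*h^3 + 0.868499999999999*h^2 + 5.7404*h - 7.4784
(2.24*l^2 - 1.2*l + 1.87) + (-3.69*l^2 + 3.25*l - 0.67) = -1.45*l^2 + 2.05*l + 1.2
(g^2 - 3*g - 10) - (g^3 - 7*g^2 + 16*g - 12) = -g^3 + 8*g^2 - 19*g + 2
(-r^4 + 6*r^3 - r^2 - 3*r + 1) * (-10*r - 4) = 10*r^5 - 56*r^4 - 14*r^3 + 34*r^2 + 2*r - 4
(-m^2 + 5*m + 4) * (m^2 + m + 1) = -m^4 + 4*m^3 + 8*m^2 + 9*m + 4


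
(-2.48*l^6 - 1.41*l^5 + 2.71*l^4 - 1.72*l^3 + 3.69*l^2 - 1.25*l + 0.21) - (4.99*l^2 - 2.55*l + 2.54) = -2.48*l^6 - 1.41*l^5 + 2.71*l^4 - 1.72*l^3 - 1.3*l^2 + 1.3*l - 2.33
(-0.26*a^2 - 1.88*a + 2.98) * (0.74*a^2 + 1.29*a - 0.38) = -0.1924*a^4 - 1.7266*a^3 - 0.1212*a^2 + 4.5586*a - 1.1324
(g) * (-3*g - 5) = -3*g^2 - 5*g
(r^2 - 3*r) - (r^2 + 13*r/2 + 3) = -19*r/2 - 3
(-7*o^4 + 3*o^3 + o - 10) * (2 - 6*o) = 42*o^5 - 32*o^4 + 6*o^3 - 6*o^2 + 62*o - 20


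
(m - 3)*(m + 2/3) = m^2 - 7*m/3 - 2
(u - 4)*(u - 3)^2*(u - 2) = u^4 - 12*u^3 + 53*u^2 - 102*u + 72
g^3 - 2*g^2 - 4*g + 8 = (g - 2)^2*(g + 2)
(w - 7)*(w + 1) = w^2 - 6*w - 7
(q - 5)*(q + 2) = q^2 - 3*q - 10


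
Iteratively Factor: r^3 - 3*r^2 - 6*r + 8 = (r - 1)*(r^2 - 2*r - 8) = (r - 4)*(r - 1)*(r + 2)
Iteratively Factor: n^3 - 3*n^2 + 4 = (n + 1)*(n^2 - 4*n + 4) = (n - 2)*(n + 1)*(n - 2)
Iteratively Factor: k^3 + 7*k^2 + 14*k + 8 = (k + 2)*(k^2 + 5*k + 4) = (k + 2)*(k + 4)*(k + 1)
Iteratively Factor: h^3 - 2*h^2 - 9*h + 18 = (h - 2)*(h^2 - 9) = (h - 2)*(h + 3)*(h - 3)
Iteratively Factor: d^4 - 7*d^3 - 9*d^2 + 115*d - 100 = (d - 5)*(d^3 - 2*d^2 - 19*d + 20) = (d - 5)*(d - 1)*(d^2 - d - 20) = (d - 5)^2*(d - 1)*(d + 4)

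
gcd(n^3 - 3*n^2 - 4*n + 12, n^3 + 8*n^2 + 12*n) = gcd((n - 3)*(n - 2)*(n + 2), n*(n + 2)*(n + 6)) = n + 2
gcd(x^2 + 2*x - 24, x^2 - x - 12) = x - 4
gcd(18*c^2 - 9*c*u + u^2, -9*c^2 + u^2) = -3*c + u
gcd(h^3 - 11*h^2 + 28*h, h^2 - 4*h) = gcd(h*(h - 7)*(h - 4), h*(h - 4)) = h^2 - 4*h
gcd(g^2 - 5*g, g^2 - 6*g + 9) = 1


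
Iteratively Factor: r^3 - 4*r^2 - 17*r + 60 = (r - 3)*(r^2 - r - 20) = (r - 3)*(r + 4)*(r - 5)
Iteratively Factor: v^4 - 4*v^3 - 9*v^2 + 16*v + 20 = (v + 1)*(v^3 - 5*v^2 - 4*v + 20) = (v - 5)*(v + 1)*(v^2 - 4) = (v - 5)*(v + 1)*(v + 2)*(v - 2)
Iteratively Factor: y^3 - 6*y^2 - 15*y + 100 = (y - 5)*(y^2 - y - 20) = (y - 5)*(y + 4)*(y - 5)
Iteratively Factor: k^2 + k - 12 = (k + 4)*(k - 3)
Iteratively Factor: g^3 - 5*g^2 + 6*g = (g - 3)*(g^2 - 2*g) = g*(g - 3)*(g - 2)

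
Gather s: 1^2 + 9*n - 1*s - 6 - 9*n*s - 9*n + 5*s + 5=s*(4 - 9*n)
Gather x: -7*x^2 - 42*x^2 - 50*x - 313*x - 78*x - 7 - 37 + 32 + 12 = -49*x^2 - 441*x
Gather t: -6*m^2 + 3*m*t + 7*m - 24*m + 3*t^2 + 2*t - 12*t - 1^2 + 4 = -6*m^2 - 17*m + 3*t^2 + t*(3*m - 10) + 3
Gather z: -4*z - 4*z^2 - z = -4*z^2 - 5*z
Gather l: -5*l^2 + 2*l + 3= -5*l^2 + 2*l + 3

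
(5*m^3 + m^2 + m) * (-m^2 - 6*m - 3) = -5*m^5 - 31*m^4 - 22*m^3 - 9*m^2 - 3*m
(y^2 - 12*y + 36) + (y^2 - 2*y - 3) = 2*y^2 - 14*y + 33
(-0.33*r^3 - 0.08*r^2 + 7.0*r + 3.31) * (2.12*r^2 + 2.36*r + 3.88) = -0.6996*r^5 - 0.9484*r^4 + 13.3708*r^3 + 23.2268*r^2 + 34.9716*r + 12.8428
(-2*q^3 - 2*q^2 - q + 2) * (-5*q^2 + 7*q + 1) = 10*q^5 - 4*q^4 - 11*q^3 - 19*q^2 + 13*q + 2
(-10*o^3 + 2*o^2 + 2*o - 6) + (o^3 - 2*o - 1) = -9*o^3 + 2*o^2 - 7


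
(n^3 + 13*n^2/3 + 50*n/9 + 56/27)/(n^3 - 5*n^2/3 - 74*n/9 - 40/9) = (9*n^2 + 33*n + 28)/(3*(3*n^2 - 7*n - 20))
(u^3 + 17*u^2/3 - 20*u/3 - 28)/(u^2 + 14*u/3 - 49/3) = (u^2 + 8*u + 12)/(u + 7)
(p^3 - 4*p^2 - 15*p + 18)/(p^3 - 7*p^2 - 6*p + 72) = (p - 1)/(p - 4)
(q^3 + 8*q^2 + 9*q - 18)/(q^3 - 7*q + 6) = (q + 6)/(q - 2)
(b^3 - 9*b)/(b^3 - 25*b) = (b^2 - 9)/(b^2 - 25)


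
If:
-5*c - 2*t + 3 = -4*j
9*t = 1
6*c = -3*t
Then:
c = -1/18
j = -55/72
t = 1/9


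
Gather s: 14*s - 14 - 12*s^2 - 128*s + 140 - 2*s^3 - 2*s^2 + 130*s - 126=-2*s^3 - 14*s^2 + 16*s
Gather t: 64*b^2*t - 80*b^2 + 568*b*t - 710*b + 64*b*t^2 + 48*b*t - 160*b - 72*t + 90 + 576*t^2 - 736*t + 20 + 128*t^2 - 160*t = -80*b^2 - 870*b + t^2*(64*b + 704) + t*(64*b^2 + 616*b - 968) + 110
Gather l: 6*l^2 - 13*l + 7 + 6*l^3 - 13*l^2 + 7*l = 6*l^3 - 7*l^2 - 6*l + 7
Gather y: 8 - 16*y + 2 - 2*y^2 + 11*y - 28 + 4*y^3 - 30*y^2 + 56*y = 4*y^3 - 32*y^2 + 51*y - 18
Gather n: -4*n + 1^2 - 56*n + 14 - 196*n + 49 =64 - 256*n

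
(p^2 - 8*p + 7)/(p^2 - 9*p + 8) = (p - 7)/(p - 8)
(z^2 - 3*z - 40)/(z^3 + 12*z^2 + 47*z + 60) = (z - 8)/(z^2 + 7*z + 12)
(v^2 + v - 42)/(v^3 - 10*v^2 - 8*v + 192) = (v + 7)/(v^2 - 4*v - 32)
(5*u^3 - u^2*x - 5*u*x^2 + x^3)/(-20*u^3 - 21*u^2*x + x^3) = (-u + x)/(4*u + x)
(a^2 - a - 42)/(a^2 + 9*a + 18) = (a - 7)/(a + 3)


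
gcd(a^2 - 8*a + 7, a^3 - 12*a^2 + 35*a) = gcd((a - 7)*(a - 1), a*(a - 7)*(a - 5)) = a - 7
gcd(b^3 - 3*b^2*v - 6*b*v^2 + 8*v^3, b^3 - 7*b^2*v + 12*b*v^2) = -b + 4*v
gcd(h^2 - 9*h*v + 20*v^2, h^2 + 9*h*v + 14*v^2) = 1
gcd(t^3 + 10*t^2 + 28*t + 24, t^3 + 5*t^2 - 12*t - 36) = t^2 + 8*t + 12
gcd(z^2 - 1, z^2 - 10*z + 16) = 1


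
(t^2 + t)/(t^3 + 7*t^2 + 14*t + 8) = t/(t^2 + 6*t + 8)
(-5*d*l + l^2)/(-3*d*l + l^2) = (5*d - l)/(3*d - l)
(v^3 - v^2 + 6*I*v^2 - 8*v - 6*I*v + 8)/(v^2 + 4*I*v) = v - 1 + 2*I - 2*I/v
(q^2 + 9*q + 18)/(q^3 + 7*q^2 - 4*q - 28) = (q^2 + 9*q + 18)/(q^3 + 7*q^2 - 4*q - 28)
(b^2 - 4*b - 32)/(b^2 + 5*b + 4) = (b - 8)/(b + 1)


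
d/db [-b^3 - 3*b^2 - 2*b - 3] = -3*b^2 - 6*b - 2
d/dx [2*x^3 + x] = 6*x^2 + 1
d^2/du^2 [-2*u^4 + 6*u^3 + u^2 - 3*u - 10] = -24*u^2 + 36*u + 2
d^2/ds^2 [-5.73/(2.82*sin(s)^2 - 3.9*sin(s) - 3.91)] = (-182.269008*sin(s)^4 + 189.05562*sin(s)^3 - 66.470292*sin(s)^2 - 290.73447*sin(s) + 300.666852)/(-2.82*sin(s)^2 + 3.9*sin(s) + 3.91)^3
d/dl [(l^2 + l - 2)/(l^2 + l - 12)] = -(20*l + 10)/(l^2 + l - 12)^2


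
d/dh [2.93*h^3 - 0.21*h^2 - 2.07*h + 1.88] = 8.79*h^2 - 0.42*h - 2.07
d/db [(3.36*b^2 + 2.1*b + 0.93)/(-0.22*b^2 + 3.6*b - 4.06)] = (12.558*b^2 - 26.874*b - 11.874)/(0.0484*b^4 - 1.584*b^3 + 14.7464*b^2 - 29.232*b + 16.4836)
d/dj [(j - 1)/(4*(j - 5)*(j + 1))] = (-j^2 + 2*j - 9)/(4*(j^4 - 8*j^3 + 6*j^2 + 40*j + 25))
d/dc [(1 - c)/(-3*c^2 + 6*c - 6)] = c*(2 - c)/(3*(c^4 - 4*c^3 + 8*c^2 - 8*c + 4))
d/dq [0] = 0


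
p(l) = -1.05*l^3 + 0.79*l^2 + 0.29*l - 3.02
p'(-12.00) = -472.27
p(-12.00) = 1921.66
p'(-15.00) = -732.16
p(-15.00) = 3714.13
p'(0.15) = 0.46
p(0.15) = -2.96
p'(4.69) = -61.59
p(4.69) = -92.60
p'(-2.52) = -23.70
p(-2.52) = 18.07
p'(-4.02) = -56.97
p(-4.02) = 76.79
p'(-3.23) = -37.68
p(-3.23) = 39.67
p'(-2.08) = -16.62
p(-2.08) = 9.24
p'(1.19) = -2.29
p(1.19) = -3.33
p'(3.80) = -39.19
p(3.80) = -48.13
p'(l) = -3.15*l^2 + 1.58*l + 0.29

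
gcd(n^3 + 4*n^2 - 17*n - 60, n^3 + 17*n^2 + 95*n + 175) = n + 5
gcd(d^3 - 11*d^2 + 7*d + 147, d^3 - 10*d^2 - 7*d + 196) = d^2 - 14*d + 49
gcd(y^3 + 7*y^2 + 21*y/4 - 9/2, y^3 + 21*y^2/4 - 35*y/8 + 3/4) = y^2 + 11*y/2 - 3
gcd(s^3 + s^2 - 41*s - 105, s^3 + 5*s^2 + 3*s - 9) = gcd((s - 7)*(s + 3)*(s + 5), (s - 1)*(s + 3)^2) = s + 3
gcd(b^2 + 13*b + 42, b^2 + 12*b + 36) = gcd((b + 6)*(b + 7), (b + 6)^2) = b + 6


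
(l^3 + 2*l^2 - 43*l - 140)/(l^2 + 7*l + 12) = (l^2 - 2*l - 35)/(l + 3)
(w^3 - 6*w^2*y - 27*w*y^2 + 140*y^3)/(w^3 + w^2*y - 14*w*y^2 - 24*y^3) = (w^2 - 2*w*y - 35*y^2)/(w^2 + 5*w*y + 6*y^2)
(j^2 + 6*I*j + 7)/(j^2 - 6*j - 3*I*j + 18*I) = (j^2 + 6*I*j + 7)/(j^2 - 6*j - 3*I*j + 18*I)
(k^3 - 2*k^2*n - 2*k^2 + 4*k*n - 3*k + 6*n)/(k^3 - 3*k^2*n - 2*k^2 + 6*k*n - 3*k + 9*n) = (k - 2*n)/(k - 3*n)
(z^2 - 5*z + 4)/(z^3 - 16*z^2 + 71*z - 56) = (z - 4)/(z^2 - 15*z + 56)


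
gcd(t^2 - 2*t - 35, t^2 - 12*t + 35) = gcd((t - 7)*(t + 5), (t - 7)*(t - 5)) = t - 7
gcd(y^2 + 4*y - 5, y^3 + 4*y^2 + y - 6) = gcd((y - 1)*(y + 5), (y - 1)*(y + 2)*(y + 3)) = y - 1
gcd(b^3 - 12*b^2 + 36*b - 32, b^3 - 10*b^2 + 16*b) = b^2 - 10*b + 16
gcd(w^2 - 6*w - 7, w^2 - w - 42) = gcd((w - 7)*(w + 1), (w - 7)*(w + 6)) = w - 7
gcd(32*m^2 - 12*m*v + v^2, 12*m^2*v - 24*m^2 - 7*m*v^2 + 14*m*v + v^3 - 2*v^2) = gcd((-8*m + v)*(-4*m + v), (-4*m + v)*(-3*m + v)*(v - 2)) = -4*m + v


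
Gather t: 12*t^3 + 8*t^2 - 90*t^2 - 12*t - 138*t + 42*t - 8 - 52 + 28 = 12*t^3 - 82*t^2 - 108*t - 32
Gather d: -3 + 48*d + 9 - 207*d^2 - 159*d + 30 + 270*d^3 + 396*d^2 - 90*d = 270*d^3 + 189*d^2 - 201*d + 36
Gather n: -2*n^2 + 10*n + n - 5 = -2*n^2 + 11*n - 5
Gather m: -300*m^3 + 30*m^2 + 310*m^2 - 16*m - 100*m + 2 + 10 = -300*m^3 + 340*m^2 - 116*m + 12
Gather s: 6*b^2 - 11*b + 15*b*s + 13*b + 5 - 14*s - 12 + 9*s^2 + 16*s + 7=6*b^2 + 2*b + 9*s^2 + s*(15*b + 2)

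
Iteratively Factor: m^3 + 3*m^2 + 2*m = (m + 2)*(m^2 + m) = (m + 1)*(m + 2)*(m)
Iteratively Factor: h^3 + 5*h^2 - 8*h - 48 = (h + 4)*(h^2 + h - 12) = (h - 3)*(h + 4)*(h + 4)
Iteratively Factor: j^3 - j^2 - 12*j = (j + 3)*(j^2 - 4*j) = (j - 4)*(j + 3)*(j)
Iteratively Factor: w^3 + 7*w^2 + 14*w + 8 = (w + 2)*(w^2 + 5*w + 4) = (w + 1)*(w + 2)*(w + 4)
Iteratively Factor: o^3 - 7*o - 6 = (o - 3)*(o^2 + 3*o + 2) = (o - 3)*(o + 1)*(o + 2)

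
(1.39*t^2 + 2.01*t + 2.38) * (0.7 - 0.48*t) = -0.6672*t^3 + 0.00819999999999999*t^2 + 0.2646*t + 1.666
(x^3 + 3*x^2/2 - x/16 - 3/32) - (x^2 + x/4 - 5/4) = x^3 + x^2/2 - 5*x/16 + 37/32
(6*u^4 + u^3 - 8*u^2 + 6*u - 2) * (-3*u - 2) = -18*u^5 - 15*u^4 + 22*u^3 - 2*u^2 - 6*u + 4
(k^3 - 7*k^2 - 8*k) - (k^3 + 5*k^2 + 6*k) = -12*k^2 - 14*k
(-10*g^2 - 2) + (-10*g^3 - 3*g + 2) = -10*g^3 - 10*g^2 - 3*g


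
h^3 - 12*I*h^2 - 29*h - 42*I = (h - 7*I)*(h - 6*I)*(h + I)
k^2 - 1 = (k - 1)*(k + 1)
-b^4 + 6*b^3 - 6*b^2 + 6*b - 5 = (b - 5)*(b + I)*(I*b + 1)*(I*b - I)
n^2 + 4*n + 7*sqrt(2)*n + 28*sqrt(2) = (n + 4)*(n + 7*sqrt(2))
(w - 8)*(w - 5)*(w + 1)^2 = w^4 - 11*w^3 + 15*w^2 + 67*w + 40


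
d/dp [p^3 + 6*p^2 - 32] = 3*p*(p + 4)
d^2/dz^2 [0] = 0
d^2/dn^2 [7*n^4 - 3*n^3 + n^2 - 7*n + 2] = 84*n^2 - 18*n + 2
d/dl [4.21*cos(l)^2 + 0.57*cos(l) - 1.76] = -(8.42*cos(l) + 0.57)*sin(l)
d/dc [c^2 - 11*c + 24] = 2*c - 11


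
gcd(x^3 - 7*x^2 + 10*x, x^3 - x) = x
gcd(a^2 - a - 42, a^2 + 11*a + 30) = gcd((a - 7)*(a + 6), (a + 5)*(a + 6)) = a + 6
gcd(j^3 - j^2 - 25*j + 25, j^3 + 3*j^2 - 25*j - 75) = j^2 - 25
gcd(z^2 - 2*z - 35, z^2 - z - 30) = z + 5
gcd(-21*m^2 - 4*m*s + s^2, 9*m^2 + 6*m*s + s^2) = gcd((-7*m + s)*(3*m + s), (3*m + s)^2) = 3*m + s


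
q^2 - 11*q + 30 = (q - 6)*(q - 5)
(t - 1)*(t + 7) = t^2 + 6*t - 7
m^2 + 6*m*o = m*(m + 6*o)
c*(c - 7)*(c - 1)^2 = c^4 - 9*c^3 + 15*c^2 - 7*c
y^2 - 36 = (y - 6)*(y + 6)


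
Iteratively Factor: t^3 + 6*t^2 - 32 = (t + 4)*(t^2 + 2*t - 8) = (t + 4)^2*(t - 2)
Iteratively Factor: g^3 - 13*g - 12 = (g - 4)*(g^2 + 4*g + 3) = (g - 4)*(g + 1)*(g + 3)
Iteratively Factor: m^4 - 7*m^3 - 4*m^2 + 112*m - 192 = (m - 4)*(m^3 - 3*m^2 - 16*m + 48) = (m - 4)*(m - 3)*(m^2 - 16) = (m - 4)*(m - 3)*(m + 4)*(m - 4)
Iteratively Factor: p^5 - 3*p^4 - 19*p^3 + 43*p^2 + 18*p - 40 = (p + 4)*(p^4 - 7*p^3 + 9*p^2 + 7*p - 10) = (p - 1)*(p + 4)*(p^3 - 6*p^2 + 3*p + 10) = (p - 5)*(p - 1)*(p + 4)*(p^2 - p - 2) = (p - 5)*(p - 1)*(p + 1)*(p + 4)*(p - 2)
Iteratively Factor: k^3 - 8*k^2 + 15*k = (k)*(k^2 - 8*k + 15) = k*(k - 5)*(k - 3)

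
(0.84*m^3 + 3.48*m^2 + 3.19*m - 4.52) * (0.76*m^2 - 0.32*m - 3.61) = 0.6384*m^5 + 2.376*m^4 - 1.7216*m^3 - 17.0188*m^2 - 10.0695*m + 16.3172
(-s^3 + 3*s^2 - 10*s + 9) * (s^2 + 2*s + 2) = -s^5 + s^4 - 6*s^3 - 5*s^2 - 2*s + 18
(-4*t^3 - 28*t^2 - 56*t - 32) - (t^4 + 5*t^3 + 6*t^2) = -t^4 - 9*t^3 - 34*t^2 - 56*t - 32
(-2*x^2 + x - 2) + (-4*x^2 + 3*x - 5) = -6*x^2 + 4*x - 7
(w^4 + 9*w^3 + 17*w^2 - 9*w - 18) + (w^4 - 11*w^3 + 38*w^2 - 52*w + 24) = 2*w^4 - 2*w^3 + 55*w^2 - 61*w + 6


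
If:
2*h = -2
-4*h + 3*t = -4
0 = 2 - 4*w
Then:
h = -1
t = -8/3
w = 1/2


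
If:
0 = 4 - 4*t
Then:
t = 1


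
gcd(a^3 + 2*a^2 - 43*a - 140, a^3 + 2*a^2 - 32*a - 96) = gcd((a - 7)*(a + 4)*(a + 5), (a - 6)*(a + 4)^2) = a + 4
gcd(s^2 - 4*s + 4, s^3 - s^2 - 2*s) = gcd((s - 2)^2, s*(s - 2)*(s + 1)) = s - 2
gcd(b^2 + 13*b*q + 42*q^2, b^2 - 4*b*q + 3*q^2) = 1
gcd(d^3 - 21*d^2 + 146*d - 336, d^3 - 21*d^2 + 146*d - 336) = d^3 - 21*d^2 + 146*d - 336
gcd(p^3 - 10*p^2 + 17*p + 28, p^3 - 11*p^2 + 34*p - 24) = p - 4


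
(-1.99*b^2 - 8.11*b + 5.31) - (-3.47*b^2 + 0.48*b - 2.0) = 1.48*b^2 - 8.59*b + 7.31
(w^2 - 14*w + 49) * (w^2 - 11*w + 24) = w^4 - 25*w^3 + 227*w^2 - 875*w + 1176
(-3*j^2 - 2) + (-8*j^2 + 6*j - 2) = -11*j^2 + 6*j - 4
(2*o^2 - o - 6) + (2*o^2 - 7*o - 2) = 4*o^2 - 8*o - 8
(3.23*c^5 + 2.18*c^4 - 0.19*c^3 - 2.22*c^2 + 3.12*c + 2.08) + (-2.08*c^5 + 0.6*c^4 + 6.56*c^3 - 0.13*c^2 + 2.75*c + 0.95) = 1.15*c^5 + 2.78*c^4 + 6.37*c^3 - 2.35*c^2 + 5.87*c + 3.03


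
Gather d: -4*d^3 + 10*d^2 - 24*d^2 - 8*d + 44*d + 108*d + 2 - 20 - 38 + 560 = -4*d^3 - 14*d^2 + 144*d + 504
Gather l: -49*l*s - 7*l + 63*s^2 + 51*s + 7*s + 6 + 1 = l*(-49*s - 7) + 63*s^2 + 58*s + 7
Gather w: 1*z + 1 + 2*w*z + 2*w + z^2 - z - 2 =w*(2*z + 2) + z^2 - 1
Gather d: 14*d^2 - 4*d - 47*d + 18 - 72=14*d^2 - 51*d - 54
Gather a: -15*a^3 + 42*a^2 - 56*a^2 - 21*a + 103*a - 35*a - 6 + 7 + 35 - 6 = -15*a^3 - 14*a^2 + 47*a + 30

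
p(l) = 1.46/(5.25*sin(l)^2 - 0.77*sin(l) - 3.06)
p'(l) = 1.46*(-10.5*sin(l)*cos(l) + 0.77*cos(l))/(5.25*sin(l)^2 - 0.77*sin(l) - 3.06)^2 = (1.1242 - 15.33*sin(l))*cos(l)/(-5.25*sin(l)^2 + 0.77*sin(l) + 3.06)^2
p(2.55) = -0.79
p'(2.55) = 1.79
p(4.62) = 0.50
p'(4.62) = -0.18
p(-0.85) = 3.03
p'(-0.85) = 35.96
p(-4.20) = 5.68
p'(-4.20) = 90.82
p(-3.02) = -0.51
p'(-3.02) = -0.35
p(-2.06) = 0.85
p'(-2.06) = -2.35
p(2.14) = 89.09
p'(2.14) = 23656.30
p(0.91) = -3.69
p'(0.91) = -43.08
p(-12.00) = -0.74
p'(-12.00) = -1.56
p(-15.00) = -4.30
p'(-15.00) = -73.25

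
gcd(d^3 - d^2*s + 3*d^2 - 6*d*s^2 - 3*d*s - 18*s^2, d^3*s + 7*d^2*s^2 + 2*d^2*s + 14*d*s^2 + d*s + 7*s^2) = 1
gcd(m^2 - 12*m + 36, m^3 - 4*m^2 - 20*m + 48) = m - 6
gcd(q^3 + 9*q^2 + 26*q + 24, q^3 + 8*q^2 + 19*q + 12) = q^2 + 7*q + 12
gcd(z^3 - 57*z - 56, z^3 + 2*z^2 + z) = z + 1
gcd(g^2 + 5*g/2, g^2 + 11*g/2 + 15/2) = g + 5/2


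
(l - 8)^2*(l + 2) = l^3 - 14*l^2 + 32*l + 128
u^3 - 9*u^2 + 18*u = u*(u - 6)*(u - 3)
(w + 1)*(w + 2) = w^2 + 3*w + 2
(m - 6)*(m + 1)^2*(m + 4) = m^4 - 27*m^2 - 50*m - 24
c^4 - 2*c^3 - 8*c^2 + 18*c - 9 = (c - 3)*(c - 1)^2*(c + 3)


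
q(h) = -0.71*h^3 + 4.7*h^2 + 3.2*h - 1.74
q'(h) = -2.13*h^2 + 9.4*h + 3.2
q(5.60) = 38.88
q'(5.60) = -10.96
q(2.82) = 28.74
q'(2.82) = 12.77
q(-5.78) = 273.88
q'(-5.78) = -122.29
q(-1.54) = 7.07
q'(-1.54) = -16.33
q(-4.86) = 175.22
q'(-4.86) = -92.79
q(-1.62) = 8.43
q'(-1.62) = -17.62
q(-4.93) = 181.79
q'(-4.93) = -94.91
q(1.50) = 11.24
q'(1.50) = 12.51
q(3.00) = 30.99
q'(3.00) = 12.23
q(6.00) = 33.30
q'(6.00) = -17.08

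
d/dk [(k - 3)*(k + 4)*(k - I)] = 3*k^2 + 2*k*(1 - I) - 12 - I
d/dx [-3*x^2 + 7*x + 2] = 7 - 6*x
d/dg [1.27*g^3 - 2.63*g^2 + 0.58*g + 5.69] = 3.81*g^2 - 5.26*g + 0.58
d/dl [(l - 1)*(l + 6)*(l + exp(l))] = l^2*exp(l) + 3*l^2 + 7*l*exp(l) + 10*l - exp(l) - 6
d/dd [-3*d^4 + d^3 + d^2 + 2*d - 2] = -12*d^3 + 3*d^2 + 2*d + 2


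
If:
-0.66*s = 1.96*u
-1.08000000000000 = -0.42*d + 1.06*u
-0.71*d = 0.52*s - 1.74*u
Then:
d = 5.66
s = -3.63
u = 1.22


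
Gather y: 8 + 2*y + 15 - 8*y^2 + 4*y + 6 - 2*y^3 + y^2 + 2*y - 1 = -2*y^3 - 7*y^2 + 8*y + 28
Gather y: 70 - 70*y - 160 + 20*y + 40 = -50*y - 50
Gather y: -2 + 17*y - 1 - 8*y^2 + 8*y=-8*y^2 + 25*y - 3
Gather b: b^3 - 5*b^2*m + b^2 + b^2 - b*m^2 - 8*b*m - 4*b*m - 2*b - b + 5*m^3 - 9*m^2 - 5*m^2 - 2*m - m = b^3 + b^2*(2 - 5*m) + b*(-m^2 - 12*m - 3) + 5*m^3 - 14*m^2 - 3*m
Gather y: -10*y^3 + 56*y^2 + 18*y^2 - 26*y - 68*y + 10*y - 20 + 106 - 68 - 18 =-10*y^3 + 74*y^2 - 84*y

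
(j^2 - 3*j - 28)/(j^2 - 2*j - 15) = (-j^2 + 3*j + 28)/(-j^2 + 2*j + 15)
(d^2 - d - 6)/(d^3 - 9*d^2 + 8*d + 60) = (d - 3)/(d^2 - 11*d + 30)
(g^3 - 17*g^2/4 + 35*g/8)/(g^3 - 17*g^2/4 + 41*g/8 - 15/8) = g*(4*g - 7)/(4*g^2 - 7*g + 3)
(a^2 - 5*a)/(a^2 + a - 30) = a/(a + 6)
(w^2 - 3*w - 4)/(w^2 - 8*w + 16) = (w + 1)/(w - 4)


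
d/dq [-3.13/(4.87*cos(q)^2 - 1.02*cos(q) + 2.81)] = (3.1926 - 30.4862*cos(q))*sin(q)/(4.87*cos(q)^2 - 1.02*cos(q) + 2.81)^2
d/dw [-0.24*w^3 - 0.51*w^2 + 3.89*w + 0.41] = -0.72*w^2 - 1.02*w + 3.89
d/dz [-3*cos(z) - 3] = 3*sin(z)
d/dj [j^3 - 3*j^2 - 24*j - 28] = 3*j^2 - 6*j - 24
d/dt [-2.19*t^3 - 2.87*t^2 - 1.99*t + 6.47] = -6.57*t^2 - 5.74*t - 1.99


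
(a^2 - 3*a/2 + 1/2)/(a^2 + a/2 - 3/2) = (2*a - 1)/(2*a + 3)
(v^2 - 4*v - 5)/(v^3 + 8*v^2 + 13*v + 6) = (v - 5)/(v^2 + 7*v + 6)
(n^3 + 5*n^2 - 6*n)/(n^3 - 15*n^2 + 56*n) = (n^2 + 5*n - 6)/(n^2 - 15*n + 56)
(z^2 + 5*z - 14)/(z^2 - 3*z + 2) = (z + 7)/(z - 1)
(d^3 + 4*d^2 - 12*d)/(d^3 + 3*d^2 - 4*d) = (d^2 + 4*d - 12)/(d^2 + 3*d - 4)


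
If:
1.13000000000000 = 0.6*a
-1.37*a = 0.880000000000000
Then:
No Solution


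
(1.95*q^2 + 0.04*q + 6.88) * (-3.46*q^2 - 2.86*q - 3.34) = -6.747*q^4 - 5.7154*q^3 - 30.4322*q^2 - 19.8104*q - 22.9792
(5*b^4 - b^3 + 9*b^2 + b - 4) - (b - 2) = 5*b^4 - b^3 + 9*b^2 - 2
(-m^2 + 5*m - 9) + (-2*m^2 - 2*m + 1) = -3*m^2 + 3*m - 8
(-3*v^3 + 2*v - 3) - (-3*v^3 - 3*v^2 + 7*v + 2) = 3*v^2 - 5*v - 5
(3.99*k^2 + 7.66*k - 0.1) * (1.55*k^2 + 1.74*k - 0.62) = 6.1845*k^4 + 18.8156*k^3 + 10.6996*k^2 - 4.9232*k + 0.062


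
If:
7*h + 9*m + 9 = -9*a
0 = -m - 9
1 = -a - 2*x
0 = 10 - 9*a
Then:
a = 10/9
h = 62/7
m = -9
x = -19/18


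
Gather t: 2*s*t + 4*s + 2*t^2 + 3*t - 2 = 4*s + 2*t^2 + t*(2*s + 3) - 2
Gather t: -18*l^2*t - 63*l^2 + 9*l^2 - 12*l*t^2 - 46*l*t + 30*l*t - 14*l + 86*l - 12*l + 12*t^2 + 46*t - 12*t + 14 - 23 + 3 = -54*l^2 + 60*l + t^2*(12 - 12*l) + t*(-18*l^2 - 16*l + 34) - 6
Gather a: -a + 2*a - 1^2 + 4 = a + 3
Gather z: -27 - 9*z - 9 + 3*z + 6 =-6*z - 30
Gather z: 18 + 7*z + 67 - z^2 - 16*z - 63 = -z^2 - 9*z + 22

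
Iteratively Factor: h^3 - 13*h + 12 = (h + 4)*(h^2 - 4*h + 3) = (h - 1)*(h + 4)*(h - 3)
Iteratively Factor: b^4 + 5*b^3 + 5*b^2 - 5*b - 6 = (b + 3)*(b^3 + 2*b^2 - b - 2) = (b + 2)*(b + 3)*(b^2 - 1) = (b + 1)*(b + 2)*(b + 3)*(b - 1)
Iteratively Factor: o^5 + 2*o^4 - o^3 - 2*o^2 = (o)*(o^4 + 2*o^3 - o^2 - 2*o) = o*(o - 1)*(o^3 + 3*o^2 + 2*o) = o^2*(o - 1)*(o^2 + 3*o + 2) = o^2*(o - 1)*(o + 2)*(o + 1)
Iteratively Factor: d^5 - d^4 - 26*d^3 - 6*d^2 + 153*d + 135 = (d + 3)*(d^4 - 4*d^3 - 14*d^2 + 36*d + 45) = (d + 1)*(d + 3)*(d^3 - 5*d^2 - 9*d + 45) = (d + 1)*(d + 3)^2*(d^2 - 8*d + 15) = (d - 5)*(d + 1)*(d + 3)^2*(d - 3)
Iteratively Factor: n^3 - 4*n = (n + 2)*(n^2 - 2*n) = n*(n + 2)*(n - 2)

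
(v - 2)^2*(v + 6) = v^3 + 2*v^2 - 20*v + 24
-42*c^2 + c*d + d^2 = (-6*c + d)*(7*c + d)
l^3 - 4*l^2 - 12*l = l*(l - 6)*(l + 2)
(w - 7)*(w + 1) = w^2 - 6*w - 7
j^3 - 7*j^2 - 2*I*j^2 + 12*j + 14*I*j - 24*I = (j - 4)*(j - 3)*(j - 2*I)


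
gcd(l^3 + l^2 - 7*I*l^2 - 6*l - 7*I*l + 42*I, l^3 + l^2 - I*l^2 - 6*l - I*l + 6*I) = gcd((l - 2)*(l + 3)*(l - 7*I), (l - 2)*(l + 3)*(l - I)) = l^2 + l - 6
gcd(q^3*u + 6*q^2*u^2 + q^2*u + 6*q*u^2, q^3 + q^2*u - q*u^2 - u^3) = 1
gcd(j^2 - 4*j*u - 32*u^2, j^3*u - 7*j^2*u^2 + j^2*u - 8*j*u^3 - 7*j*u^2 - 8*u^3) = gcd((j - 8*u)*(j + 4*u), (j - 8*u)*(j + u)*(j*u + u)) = -j + 8*u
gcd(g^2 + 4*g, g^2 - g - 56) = 1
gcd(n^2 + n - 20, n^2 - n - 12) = n - 4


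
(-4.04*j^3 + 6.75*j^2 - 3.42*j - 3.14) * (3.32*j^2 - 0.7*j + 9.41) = -13.4128*j^5 + 25.238*j^4 - 54.0958*j^3 + 55.4867*j^2 - 29.9842*j - 29.5474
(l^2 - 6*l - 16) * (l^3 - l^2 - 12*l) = l^5 - 7*l^4 - 22*l^3 + 88*l^2 + 192*l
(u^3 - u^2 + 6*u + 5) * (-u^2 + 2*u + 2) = -u^5 + 3*u^4 - 6*u^3 + 5*u^2 + 22*u + 10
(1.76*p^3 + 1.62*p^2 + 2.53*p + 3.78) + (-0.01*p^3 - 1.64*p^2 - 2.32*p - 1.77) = 1.75*p^3 - 0.0199999999999998*p^2 + 0.21*p + 2.01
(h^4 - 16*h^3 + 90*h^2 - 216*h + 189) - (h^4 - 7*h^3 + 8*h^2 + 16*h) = -9*h^3 + 82*h^2 - 232*h + 189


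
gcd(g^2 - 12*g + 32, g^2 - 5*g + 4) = g - 4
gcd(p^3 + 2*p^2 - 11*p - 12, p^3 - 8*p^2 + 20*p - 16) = 1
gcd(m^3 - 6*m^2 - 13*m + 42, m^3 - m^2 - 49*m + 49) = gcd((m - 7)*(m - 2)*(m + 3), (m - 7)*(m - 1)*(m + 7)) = m - 7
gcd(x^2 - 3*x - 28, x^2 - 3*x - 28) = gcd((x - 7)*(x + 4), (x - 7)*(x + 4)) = x^2 - 3*x - 28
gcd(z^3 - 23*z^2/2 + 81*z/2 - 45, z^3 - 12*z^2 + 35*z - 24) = z - 3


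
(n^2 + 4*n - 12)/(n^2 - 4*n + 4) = (n + 6)/(n - 2)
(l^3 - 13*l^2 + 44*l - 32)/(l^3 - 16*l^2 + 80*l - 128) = (l - 1)/(l - 4)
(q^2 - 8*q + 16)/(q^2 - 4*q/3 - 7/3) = 3*(-q^2 + 8*q - 16)/(-3*q^2 + 4*q + 7)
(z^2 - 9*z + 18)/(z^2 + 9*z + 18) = (z^2 - 9*z + 18)/(z^2 + 9*z + 18)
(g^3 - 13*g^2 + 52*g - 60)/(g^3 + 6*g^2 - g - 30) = (g^2 - 11*g + 30)/(g^2 + 8*g + 15)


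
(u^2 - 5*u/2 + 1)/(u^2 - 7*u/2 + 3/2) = (u - 2)/(u - 3)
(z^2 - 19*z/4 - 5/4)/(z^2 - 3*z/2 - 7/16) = 4*(z - 5)/(4*z - 7)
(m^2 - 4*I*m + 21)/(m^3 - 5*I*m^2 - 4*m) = (-m^2 + 4*I*m - 21)/(m*(-m^2 + 5*I*m + 4))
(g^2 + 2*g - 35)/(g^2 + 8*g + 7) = (g - 5)/(g + 1)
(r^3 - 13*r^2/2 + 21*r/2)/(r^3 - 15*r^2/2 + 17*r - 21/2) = r/(r - 1)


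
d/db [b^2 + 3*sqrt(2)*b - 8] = 2*b + 3*sqrt(2)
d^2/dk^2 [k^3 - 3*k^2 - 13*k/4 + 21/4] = 6*k - 6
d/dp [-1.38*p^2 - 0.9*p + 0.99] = -2.76*p - 0.9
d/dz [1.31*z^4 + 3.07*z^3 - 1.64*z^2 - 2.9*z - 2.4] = 5.24*z^3 + 9.21*z^2 - 3.28*z - 2.9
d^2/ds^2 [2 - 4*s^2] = -8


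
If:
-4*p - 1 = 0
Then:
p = -1/4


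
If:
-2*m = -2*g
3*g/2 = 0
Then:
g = 0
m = 0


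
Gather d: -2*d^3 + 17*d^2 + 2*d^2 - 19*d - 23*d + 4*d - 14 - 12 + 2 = -2*d^3 + 19*d^2 - 38*d - 24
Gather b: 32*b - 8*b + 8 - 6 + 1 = 24*b + 3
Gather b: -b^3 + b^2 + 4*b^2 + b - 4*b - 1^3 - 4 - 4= -b^3 + 5*b^2 - 3*b - 9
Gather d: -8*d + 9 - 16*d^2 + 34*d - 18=-16*d^2 + 26*d - 9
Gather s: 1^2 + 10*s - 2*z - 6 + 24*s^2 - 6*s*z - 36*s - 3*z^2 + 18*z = 24*s^2 + s*(-6*z - 26) - 3*z^2 + 16*z - 5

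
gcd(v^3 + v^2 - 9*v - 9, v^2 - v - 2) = v + 1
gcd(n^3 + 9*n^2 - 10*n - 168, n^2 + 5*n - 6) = n + 6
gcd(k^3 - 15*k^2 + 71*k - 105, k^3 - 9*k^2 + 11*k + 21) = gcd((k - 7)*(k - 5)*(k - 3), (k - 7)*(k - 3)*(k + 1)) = k^2 - 10*k + 21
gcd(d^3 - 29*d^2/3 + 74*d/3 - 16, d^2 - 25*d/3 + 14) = d - 6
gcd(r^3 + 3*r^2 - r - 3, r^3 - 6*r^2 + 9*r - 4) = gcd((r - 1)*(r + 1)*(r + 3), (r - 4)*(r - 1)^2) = r - 1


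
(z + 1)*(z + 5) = z^2 + 6*z + 5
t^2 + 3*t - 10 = (t - 2)*(t + 5)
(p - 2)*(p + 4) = p^2 + 2*p - 8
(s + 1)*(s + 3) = s^2 + 4*s + 3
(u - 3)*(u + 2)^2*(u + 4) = u^4 + 5*u^3 - 4*u^2 - 44*u - 48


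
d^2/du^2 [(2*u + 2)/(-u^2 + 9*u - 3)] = 4*(-(u + 1)*(2*u - 9)^2 + (3*u - 8)*(u^2 - 9*u + 3))/(u^2 - 9*u + 3)^3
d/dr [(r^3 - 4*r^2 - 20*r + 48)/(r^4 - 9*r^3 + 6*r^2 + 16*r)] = (-r^4 + 4*r^3 + 50*r^2 - 336*r - 192)/(r^2*(r^4 - 14*r^3 + 33*r^2 + 112*r + 64))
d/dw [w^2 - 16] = 2*w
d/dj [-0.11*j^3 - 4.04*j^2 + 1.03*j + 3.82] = -0.33*j^2 - 8.08*j + 1.03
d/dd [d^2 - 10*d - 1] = 2*d - 10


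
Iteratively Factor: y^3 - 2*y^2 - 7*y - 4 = (y + 1)*(y^2 - 3*y - 4) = (y + 1)^2*(y - 4)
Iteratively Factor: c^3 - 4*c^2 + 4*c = (c - 2)*(c^2 - 2*c) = c*(c - 2)*(c - 2)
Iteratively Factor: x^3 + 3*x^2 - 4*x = (x - 1)*(x^2 + 4*x) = x*(x - 1)*(x + 4)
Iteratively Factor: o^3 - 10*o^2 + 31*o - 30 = (o - 5)*(o^2 - 5*o + 6) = (o - 5)*(o - 3)*(o - 2)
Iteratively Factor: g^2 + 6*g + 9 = (g + 3)*(g + 3)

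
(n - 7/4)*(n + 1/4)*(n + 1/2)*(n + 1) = n^4 - 35*n^2/16 - 45*n/32 - 7/32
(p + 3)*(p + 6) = p^2 + 9*p + 18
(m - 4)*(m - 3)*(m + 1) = m^3 - 6*m^2 + 5*m + 12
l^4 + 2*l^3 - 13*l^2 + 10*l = l*(l - 2)*(l - 1)*(l + 5)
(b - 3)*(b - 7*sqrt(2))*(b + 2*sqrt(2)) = b^3 - 5*sqrt(2)*b^2 - 3*b^2 - 28*b + 15*sqrt(2)*b + 84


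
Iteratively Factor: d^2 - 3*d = (d)*(d - 3)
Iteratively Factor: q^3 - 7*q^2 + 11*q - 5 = (q - 1)*(q^2 - 6*q + 5) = (q - 5)*(q - 1)*(q - 1)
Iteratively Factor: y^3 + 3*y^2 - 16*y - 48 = (y + 3)*(y^2 - 16) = (y + 3)*(y + 4)*(y - 4)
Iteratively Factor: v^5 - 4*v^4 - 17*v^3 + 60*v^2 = (v - 5)*(v^4 + v^3 - 12*v^2) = v*(v - 5)*(v^3 + v^2 - 12*v) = v^2*(v - 5)*(v^2 + v - 12) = v^2*(v - 5)*(v + 4)*(v - 3)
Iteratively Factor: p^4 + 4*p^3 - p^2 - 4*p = (p + 4)*(p^3 - p) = (p + 1)*(p + 4)*(p^2 - p) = (p - 1)*(p + 1)*(p + 4)*(p)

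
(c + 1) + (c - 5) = 2*c - 4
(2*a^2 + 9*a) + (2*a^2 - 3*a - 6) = 4*a^2 + 6*a - 6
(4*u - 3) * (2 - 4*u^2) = -16*u^3 + 12*u^2 + 8*u - 6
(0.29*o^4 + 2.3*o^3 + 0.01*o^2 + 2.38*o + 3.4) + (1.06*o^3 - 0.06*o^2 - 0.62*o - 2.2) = 0.29*o^4 + 3.36*o^3 - 0.05*o^2 + 1.76*o + 1.2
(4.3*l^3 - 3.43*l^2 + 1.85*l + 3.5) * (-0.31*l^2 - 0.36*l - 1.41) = -1.333*l^5 - 0.4847*l^4 - 5.4017*l^3 + 3.0853*l^2 - 3.8685*l - 4.935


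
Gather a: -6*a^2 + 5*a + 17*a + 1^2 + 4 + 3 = -6*a^2 + 22*a + 8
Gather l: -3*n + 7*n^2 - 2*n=7*n^2 - 5*n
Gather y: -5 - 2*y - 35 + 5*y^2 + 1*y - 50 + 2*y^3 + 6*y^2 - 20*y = 2*y^3 + 11*y^2 - 21*y - 90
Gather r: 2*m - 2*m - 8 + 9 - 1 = 0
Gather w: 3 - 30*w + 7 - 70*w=10 - 100*w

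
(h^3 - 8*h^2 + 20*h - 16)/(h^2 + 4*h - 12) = (h^2 - 6*h + 8)/(h + 6)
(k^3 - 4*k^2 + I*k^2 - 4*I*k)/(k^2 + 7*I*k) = (k^2 + k*(-4 + I) - 4*I)/(k + 7*I)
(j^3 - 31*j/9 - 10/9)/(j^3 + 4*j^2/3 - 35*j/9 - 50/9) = (3*j + 1)/(3*j + 5)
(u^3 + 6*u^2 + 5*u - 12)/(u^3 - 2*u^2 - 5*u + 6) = (u^2 + 7*u + 12)/(u^2 - u - 6)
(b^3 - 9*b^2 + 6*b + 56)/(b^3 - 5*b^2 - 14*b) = (b - 4)/b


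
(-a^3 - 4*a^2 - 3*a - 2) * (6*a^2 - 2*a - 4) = -6*a^5 - 22*a^4 - 6*a^3 + 10*a^2 + 16*a + 8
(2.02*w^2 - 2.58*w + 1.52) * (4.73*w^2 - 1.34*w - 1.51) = 9.5546*w^4 - 14.9102*w^3 + 7.5966*w^2 + 1.859*w - 2.2952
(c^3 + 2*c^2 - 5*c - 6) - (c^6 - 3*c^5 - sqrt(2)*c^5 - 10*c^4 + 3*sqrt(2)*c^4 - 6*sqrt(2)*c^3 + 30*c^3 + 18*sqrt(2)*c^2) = -c^6 + sqrt(2)*c^5 + 3*c^5 - 3*sqrt(2)*c^4 + 10*c^4 - 29*c^3 + 6*sqrt(2)*c^3 - 18*sqrt(2)*c^2 + 2*c^2 - 5*c - 6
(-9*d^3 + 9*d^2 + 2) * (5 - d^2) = 9*d^5 - 9*d^4 - 45*d^3 + 43*d^2 + 10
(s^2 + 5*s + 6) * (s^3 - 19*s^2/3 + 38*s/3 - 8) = s^5 - 4*s^4/3 - 13*s^3 + 52*s^2/3 + 36*s - 48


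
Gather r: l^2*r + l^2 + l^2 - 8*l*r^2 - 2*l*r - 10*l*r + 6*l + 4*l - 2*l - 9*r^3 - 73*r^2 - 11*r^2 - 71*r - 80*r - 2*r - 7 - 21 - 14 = 2*l^2 + 8*l - 9*r^3 + r^2*(-8*l - 84) + r*(l^2 - 12*l - 153) - 42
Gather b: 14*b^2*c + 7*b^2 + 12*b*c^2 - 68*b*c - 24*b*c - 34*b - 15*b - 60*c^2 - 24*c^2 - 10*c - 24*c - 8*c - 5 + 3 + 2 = b^2*(14*c + 7) + b*(12*c^2 - 92*c - 49) - 84*c^2 - 42*c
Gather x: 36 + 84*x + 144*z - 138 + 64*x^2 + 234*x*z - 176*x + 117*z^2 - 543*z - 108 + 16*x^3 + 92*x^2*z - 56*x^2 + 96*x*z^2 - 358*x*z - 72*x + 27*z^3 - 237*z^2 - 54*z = 16*x^3 + x^2*(92*z + 8) + x*(96*z^2 - 124*z - 164) + 27*z^3 - 120*z^2 - 453*z - 210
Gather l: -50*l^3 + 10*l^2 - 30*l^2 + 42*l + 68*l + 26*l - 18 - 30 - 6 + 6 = -50*l^3 - 20*l^2 + 136*l - 48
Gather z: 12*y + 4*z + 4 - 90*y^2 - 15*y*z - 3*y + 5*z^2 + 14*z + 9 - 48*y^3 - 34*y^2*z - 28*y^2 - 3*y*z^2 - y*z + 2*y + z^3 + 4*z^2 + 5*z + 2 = -48*y^3 - 118*y^2 + 11*y + z^3 + z^2*(9 - 3*y) + z*(-34*y^2 - 16*y + 23) + 15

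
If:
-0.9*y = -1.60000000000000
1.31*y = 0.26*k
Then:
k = 8.96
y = 1.78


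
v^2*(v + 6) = v^3 + 6*v^2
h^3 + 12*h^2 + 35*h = h*(h + 5)*(h + 7)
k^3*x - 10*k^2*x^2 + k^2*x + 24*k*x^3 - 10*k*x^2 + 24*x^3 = (k - 6*x)*(k - 4*x)*(k*x + x)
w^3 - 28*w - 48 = (w - 6)*(w + 2)*(w + 4)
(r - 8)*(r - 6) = r^2 - 14*r + 48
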